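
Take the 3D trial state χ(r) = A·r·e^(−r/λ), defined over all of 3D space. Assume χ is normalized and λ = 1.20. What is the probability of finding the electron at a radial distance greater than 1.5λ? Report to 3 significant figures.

P ≈ 0.815

With dV = 4πr²dr, the probability is ∫|χ|² dV over r > 1.5λ.
The full normalization integral is A²·[3·π·λ^5] = 1, fixing A².
Let u = r/λ; then A², 4π and the length scale all cancel, so P = ∫_{1.5}^{∞} u^4·e^(-2·u) du ÷ ∫_{0}^{∞} u^4·e^(-2·u) du.
An antiderivative of u^4·e^(-2·u) is -(u^4/2 + u^3 + 3·u^2/2 + 3·u/2 + 3/4)·e^(-2·u); evaluating from 1.5 to ∞ gives 393·e^(-3)/32, while the full integral is 3/4.
The region integral divided by the full integral gives P = 0.8153.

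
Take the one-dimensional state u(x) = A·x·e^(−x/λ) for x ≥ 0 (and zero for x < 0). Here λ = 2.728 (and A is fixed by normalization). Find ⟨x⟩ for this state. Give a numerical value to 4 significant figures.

⟨x⟩ ≈ 4.092

By definition ⟨x⟩ = ∫ x |u(x)|² dx.
With ∫₀^∞ x^3 e^(−αx) dx = 3!/α^4, evaluating both integrals, ⟨x⟩ = 3·λ/2.
With λ = 2.728, ⟨x⟩ = 4.0920.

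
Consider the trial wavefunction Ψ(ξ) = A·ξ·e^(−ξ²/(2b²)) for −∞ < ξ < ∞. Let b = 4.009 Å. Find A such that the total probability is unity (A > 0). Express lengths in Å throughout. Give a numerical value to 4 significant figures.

Normalization requires ∫|Ψ|² dξ = 1, integrated from −∞ to ∞.
With Ψ = A·ξ·e^(−ξ²/(2b²)), the integral evaluates to A²·[√(π)·b^3/2].
So A² = (√(π)·b^3/2)^(−1).
With b = 4.009: A² = 0.017512 and A = 0.13233.

A ≈ 0.1323 Å^(-3/2)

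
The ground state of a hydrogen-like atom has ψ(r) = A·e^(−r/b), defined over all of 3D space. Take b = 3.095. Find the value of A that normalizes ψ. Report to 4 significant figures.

A ≈ 0.1036

Require ∫ |ψ|² 4πr² dr = 1 over the whole domain.
The angular integral contributes 4π, leaving ∫₀^∞ r²|ψ|² dr.
Using ∫₀^∞ rⁿ e^(−αr) dr = n!/αⁿ⁺¹, the integral (without the A² prefactor) comes out to π·b^3.
Hence A² = 1/[π·b^3].
With b = 3.095: A² = 0.010737 and A = 0.10362.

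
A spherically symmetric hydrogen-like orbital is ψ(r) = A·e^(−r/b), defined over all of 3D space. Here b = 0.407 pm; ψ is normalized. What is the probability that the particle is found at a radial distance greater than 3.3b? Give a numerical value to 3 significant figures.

With dV = 4πr²dr, the probability is ∫|ψ|² dV over r > 3.3b.
A² is fixed by ∫₀^∞ 4πr²|ψ|² dr = 1, i.e. A² = (π·b^3)^(−1).
Substituting u = r/b, A², 4π and the length scale all cancel in the ratio: P = ∫_{3.3}^{∞} u^2·e^(-2·u) du / ∫_{0}^{∞} u^2·e^(-2·u) du.
An antiderivative of u^2·e^(-2·u) is -(2·u^2 + 2·u + 1)·e^(-2·u)/4; evaluating from 3.3 to ∞ gives 1469·e^(-33/5)/200, while the full integral is 1/4.
The region integral divided by the full integral gives P = 0.03997.

P ≈ 0.0400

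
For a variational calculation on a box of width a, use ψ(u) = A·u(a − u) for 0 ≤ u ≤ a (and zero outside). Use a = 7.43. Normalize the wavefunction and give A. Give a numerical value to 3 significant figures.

A ≈ 0.0364

The normalization condition is ∫|ψ|² du = 1 from 0 to a.
Expanding the polynomial and integrating term by term, ∫|ψ|² du = A²·(a^5/30).
So A² = (a^5/30)^(−1).
Plugging in a = 7.43 yields A = 0.03640.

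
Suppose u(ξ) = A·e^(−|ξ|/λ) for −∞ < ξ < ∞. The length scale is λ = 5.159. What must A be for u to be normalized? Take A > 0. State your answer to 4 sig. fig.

The normalization condition is ∫|u|² dξ = 1 from −∞ to ∞.
Using ∫₀^∞ ξⁿ e^(−αξ) dξ = n!/αⁿ⁺¹, the integral (without the A² prefactor) comes out to λ.
Substituting λ = 5.159 gives A² = 0.19384, so A = 0.44027.

A ≈ 0.4403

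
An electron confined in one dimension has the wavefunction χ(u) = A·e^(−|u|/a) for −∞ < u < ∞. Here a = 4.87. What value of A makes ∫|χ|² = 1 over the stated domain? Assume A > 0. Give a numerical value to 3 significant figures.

Normalization requires ∫|χ|² du = 1, integrated from −∞ to ∞.
With χ = A·e^(−|u|/a), the integral evaluates to A²·[a].
Setting this equal to 1 gives A² = 1/(a).
Substituting a = 4.87 gives A² = 0.2053, so A = 0.4531.

A ≈ 0.453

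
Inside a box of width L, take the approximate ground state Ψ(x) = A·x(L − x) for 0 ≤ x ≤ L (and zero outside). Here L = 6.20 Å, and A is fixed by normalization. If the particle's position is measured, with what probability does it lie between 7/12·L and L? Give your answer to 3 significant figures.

P ≈ 0.347

|Ψ|² is the probability density, so P = ∫_{7/12·L}^{L} |Ψ|² dx.
With A² fixed by ∫|Ψ|² = 1, i.e. A² = (L^5/30)^(−1), substitute and integrate.
Substituting u = x/L, A² and the length scale cancel in the ratio: P = ∫_{7/12}^{1} u^2·(1 - u)^2 du / ∫_{0}^{1} u^2·(1 - u)^2 du.
An antiderivative of u^2·(1 - u)^2 is u^3·(6·u^2 - 15·u + 10)/30; evaluating from 7/12 to 1 gives ≈ 0.011554, while the full integral is 1/30.
This works out to P = 0.3466.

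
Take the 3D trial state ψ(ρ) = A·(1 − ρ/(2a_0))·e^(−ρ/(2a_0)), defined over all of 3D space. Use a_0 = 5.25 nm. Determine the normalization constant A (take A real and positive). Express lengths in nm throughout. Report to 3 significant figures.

We need A² ∫|f|² 4πρ² dρ = 1, taking the integral from 0 to ∞.
The integral (without the A² prefactor) comes out to 8·π·a_0^3.
Substituting a_0 = 5.25 gives A² = 0.0002750, so A = 0.01658.

A ≈ 0.0166 nm^(-3/2)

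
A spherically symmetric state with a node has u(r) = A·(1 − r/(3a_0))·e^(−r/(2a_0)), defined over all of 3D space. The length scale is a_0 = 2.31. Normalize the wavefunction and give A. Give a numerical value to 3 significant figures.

A ≈ 0.0984

The normalization condition is ∫|u|² 4πr² dr = 1 from 0 to ∞.
∫|u|² 4πr² dr = A²·(8·π·a_0^3/3).
Hence A² = 1/[8·π·a_0^3/3].
With a_0 = 2.31: A² = 0.009684 and A = 0.09841.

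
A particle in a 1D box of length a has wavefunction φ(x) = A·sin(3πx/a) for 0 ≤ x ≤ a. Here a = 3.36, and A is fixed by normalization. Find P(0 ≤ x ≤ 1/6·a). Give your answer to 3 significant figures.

P ≈ 0.167

|φ|² is the probability density, so P = ∫_{0}^{1/6·a} |φ|² dx.
With A² fixed by ∫|φ|² = 1, i.e. A² = (a/2)^(−1), substitute and integrate.
Let u = x/a; then A² and the length scale cancel, so P = ∫_{0}^{1/6} sin(3·π·u)^2 du ÷ ∫_{0}^{1} sin(3·π·u)^2 du.
With ∫ sin(3·π·u)^2 du = u/2 - sin(6·π·u)/(12·π) + C, the region integral is 1/12 and the full one is 1/2.
Taking the ratio, P = 1/6.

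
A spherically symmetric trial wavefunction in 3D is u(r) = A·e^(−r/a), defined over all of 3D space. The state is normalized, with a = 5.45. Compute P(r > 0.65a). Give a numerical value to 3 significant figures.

Integrate the radial probability density 4πr²|u|² over r > 0.65a.
Normalization gives A² = 1/(π·a^3).
Let t = r/a; then A², 4π and the length scale all cancel, so P = ∫_{0.65}^{∞} t^2·e^(-2·t) dt ÷ ∫_{0}^{∞} t^2·e^(-2·t) dt.
Using ∫ t^2·e^(-2·t) dt = -(2·t^2 + 2·t + 1)·e^(-2·t)/4, the numerator is 629·e^(-13/10)/800 and the denominator is 1/4.
Taking the ratio yields P = 0.8571.

P ≈ 0.857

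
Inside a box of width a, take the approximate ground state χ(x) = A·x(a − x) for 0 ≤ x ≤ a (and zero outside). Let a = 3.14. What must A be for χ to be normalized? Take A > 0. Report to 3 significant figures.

Require ∫ |χ|² dx = 1 over the whole domain.
Expanding the polynomial and integrating term by term, ∫|χ|² dx = A²·(a^5/30).
Setting this equal to 1 gives A² = 1/(a^5/30).
With a = 3.14: A² = 0.09828 and A = 0.3135.

A ≈ 0.313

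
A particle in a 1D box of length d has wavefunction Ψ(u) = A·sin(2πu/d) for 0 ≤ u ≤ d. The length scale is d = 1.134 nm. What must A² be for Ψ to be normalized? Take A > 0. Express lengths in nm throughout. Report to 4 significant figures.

A^2 ≈ 1.764 nm^(-1)

Require ∫ |Ψ|² du = 1 over the whole domain.
With Ψ = A·sin(2πu/d), the integral evaluates to A²·[d/2].
Setting this equal to 1 gives A² = 1/(d/2).
Plugging in d = 1.134 yields A = 1.3280.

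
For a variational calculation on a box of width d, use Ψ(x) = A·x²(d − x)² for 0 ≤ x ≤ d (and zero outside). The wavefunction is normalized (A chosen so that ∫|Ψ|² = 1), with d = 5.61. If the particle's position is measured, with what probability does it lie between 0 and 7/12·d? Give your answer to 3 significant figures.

P = ∫_{0}^{7/12·d} |Ψ(x)|² dx.
Since A² = 1/(d^9/630), this is the region integral divided by the full normalization integral.
Substituting u = x/d, A² and the length scale cancel in the ratio: P = ∫_{0}^{7/12} u^4·(1 - u)^4 du / ∫_{0}^{1} u^4·(1 - u)^4 du.
With ∫ u^4·(1 - u)^4 du = u^5·(70·u^4 - 315·u^3 + 540·u^2 - 420·u + 126)/630 + C, the region integral is ≈ 0.0011074 and the full one is 1/630.
This works out to P = 0.6977.

P ≈ 0.698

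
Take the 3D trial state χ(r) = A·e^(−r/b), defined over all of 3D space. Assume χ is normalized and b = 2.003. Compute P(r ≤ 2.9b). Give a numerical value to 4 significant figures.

With dV = 4πr²dr, the probability is ∫|χ|² dV over r ≤ 2.9b.
The full normalization integral is A²·[π·b^3] = 1, fixing A².
Substituting u = r/b, A², 4π and the length scale all cancel in the ratio: P = ∫_{0}^{2.9} u^2·e^(-2·u) du / ∫_{0}^{∞} u^2·e^(-2·u) du.
An antiderivative of u^2·e^(-2·u) is -(2·u^2 + 2·u + 1)·e^(-2·u)/4; evaluating from 0 to 2.9 gives 1/4 - 1181·e^(-29/5)/200, while the full integral is 1/4.
This evaluates to P = 0.92849.

P ≈ 0.9285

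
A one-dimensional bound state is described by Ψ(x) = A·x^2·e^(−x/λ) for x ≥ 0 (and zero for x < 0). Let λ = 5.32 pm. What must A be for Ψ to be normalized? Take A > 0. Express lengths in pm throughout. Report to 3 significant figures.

A ≈ 0.0177 pm^(-5/2)

Normalization requires ∫|Ψ|² dx = 1, integrated from 0 to ∞.
With ∫₀^∞ x^4 e^(−αx) dx = 4!/α^5, carrying out the integral gives A² · 3·λ^5/4.
So A² = (3·λ^5/4)^(−1).
Substituting λ = 5.32 gives A² = 0.0003129, so A = 0.01769.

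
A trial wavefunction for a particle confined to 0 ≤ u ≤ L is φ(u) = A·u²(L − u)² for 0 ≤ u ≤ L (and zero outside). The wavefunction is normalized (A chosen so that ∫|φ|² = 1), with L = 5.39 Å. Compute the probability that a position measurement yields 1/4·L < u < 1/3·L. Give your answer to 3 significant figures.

P ≈ 0.0959

P = ∫_{1/4·L}^{1/3·L} |φ(u)|² du.
Since A² = 1/(L^9/630), this is the region integral divided by the full normalization integral.
Let t = u/L; then A² and the length scale cancel, so P = ∫_{1/4}^{1/3} t^4·(1 - t)^4 dt ÷ ∫_{0}^{1} t^4·(1 - t)^4 dt.
An antiderivative of t^4·(1 - t)^4 is t^5·(70·t^4 - 315·t^3 + 540·t^2 - 420·t + 126)/630; evaluating from 1/4 to 1/3 gives ≈ 0.00015225, while the full integral is 1/630.
Taking the ratio, P = 0.09592.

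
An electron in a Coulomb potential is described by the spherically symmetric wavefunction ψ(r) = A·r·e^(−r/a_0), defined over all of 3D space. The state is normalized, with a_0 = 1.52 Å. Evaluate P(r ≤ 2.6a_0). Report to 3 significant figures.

P = ∫ |ψ|² 4πr² dr over r ≤ 2.6a_0.
Normalization gives A² = 1/(3·π·a_0^5).
Substituting u = r/a_0, A², 4π and the length scale all cancel in the ratio: P = ∫_{0}^{2.6} u^4·e^(-2·u) du / ∫_{0}^{∞} u^4·e^(-2·u) du.
An antiderivative of u^4·e^(-2·u) is -(u^4/2 + u^3 + 3·u^2/2 + 3·u/2 + 3/4)·e^(-2·u); evaluating from 0 to 2.6 gives ≈ 0.44540, while the full integral is 3/4.
The region integral divided by the full integral gives P = 0.5939.

P ≈ 0.594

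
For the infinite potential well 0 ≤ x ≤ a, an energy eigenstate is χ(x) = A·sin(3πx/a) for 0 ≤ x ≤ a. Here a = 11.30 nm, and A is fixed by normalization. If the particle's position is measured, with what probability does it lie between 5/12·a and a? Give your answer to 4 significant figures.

P ≈ 0.6364

|χ|² is the probability density, so P = ∫_{5/12·a}^{a} |χ|² dx.
With A² fixed by ∫|χ|² = 1, i.e. A² = (a/2)^(−1), substitute and integrate.
In terms of u = x/a (A² and the length scale cancel between numerator and denominator), P = [∫_{5/12}^{1} sin(3·π·u)^2 du] / [∫_{0}^{1} sin(3·π·u)^2 du].
Using ∫ sin(3·π·u)^2 du = u/2 - sin(6·π·u)/(12·π), the numerator is 1/(12·π) + 7/24 and the denominator is 1/2.
Evaluating gives P = (2 + 7·π)/(12·π).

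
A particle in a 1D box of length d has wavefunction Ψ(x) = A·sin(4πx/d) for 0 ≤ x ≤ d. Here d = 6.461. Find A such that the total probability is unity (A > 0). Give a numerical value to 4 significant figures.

Normalization requires ∫|Ψ|² dx = 1, integrated from 0 to d.
Carrying out the integral gives A² · d/2.
Hence A² = 1/[d/2].
Plugging in d = 6.461 yields A = 0.55637.

A ≈ 0.5564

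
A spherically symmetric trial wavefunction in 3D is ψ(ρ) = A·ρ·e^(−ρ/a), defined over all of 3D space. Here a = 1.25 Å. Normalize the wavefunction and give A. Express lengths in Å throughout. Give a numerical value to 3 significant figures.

The normalization condition is ∫|ψ|² 4πρ² dρ = 1 from 0 to ∞.
Recall ∫₀^∞ ρ^m e^(−ρ/β) dρ = m!·β^(m+1), with ψ = A·ρ·e^(−ρ/a), the integral evaluates to A²·[3·π·a^5].
Setting this equal to 1 gives A² = 1/(3·π·a^5).
Substituting a = 1.25 gives A² = 0.03477, so A = 0.1865.

A ≈ 0.186 Å^(-5/2)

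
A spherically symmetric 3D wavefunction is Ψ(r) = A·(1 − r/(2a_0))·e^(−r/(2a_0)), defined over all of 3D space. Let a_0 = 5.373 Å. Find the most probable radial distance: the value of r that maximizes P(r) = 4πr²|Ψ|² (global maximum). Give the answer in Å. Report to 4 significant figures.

r ≈ 28.13 Å

The maximum of P(r) = 4πr²|Ψ|² occurs where its derivative vanishes.
Solving yields r = a_0·(√(5) + 3).
With a_0 = 5.373, the most probable radial distance is 28.133 Å.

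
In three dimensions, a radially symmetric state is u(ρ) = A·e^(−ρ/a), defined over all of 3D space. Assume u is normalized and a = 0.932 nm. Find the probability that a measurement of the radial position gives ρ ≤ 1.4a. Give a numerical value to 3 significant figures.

P = ∫ |u|² 4πρ² dρ over ρ ≤ 1.4a.
Normalization gives A² = 1/(π·a^3).
Let t = ρ/a; then A², 4π and the length scale all cancel, so P = ∫_{0}^{1.4} t^2·e^(-2·t) dt ÷ ∫_{0}^{∞} t^2·e^(-2·t) dt.
An antiderivative of t^2·e^(-2·t) is -(2·t^2 + 2·t + 1)·e^(-2·t)/4; evaluating from 0 to 1.4 gives 1/4 - 193·e^(-14/5)/100, while the full integral is 1/4.
Taking the ratio yields P = 0.5305.

P ≈ 0.531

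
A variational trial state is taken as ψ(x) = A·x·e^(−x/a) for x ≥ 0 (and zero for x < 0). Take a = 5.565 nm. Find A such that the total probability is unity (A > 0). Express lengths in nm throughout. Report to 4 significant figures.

A ≈ 0.1523 nm^(-3/2)

Normalization requires ∫|ψ|² dx = 1, integrated from 0 to ∞.
Carrying out the integral gives A² · a^3/4.
Setting this equal to 1 gives A² = 1/(a^3/4).
Substituting a = 5.565 gives A² = 0.023209, so A = 0.15235.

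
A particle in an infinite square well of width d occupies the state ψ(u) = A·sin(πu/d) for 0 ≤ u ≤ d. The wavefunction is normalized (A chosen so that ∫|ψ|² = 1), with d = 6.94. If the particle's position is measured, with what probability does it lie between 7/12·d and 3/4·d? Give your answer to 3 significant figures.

P ≈ 0.246

|ψ|² is the probability density, so P = ∫_{7/12·d}^{3/4·d} |ψ|² du.
The normalization integral ∫|ψ|²du over the whole domain equals d/2·A², and A² cancels in the ratio.
Let t = u/d; then A² and the length scale cancel, so P = ∫_{7/12}^{3/4} sin(π·t)^2 dt ÷ ∫_{0}^{1} sin(π·t)^2 dt.
With ∫ sin(π·t)^2 dt = t/2 - sin(2·π·t)/(4·π) + C, the region integral is 1/(8·π) + 1/12 and the full one is 1/2.
This works out to P = (3 + 2·π)/(12·π).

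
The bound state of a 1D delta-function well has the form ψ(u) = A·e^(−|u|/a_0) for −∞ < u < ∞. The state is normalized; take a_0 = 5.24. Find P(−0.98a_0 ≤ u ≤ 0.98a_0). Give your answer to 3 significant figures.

P ≈ 0.859

P = ∫_{−0.98a_0}^{0.98a_0} |ψ(u)|² du.
With A² fixed by ∫|ψ|² = 1, i.e. A² = (a_0)^(−1), substitute and integrate.
Both integrals are even about u = 0, so only the u ≥ 0 halves are needed (the factors of 2 cancel). In terms of t = u/a_0 (A² and the length scale cancel between numerator and denominator), P = [∫_{0}^{0.98} e^(-2·t) dt] / [∫_{0}^{∞} e^(-2·t) dt].
With ∫ e^(-2·t) dt = -e^(-2·t)/2 + C, the region integral is 1/2 - e^(-49/25)/2 and the full one is 1/2.
This works out to P = 0.8591.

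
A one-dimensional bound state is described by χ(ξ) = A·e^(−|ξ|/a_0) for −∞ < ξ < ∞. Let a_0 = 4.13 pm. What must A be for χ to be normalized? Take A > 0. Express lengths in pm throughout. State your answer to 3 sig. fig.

Require ∫ |χ|² dξ = 1 over the whole domain.
With χ = A·e^(−|ξ|/a_0), the integral evaluates to A²·[a_0].
Hence A² = 1/[a_0].
With a_0 = 4.13: A² = 0.2421 and A = 0.4921.

A ≈ 0.492 pm^(-1/2)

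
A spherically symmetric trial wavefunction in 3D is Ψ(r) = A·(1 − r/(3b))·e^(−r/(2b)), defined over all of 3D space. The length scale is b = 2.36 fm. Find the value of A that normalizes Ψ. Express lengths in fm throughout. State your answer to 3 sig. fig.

Require ∫ |Ψ|² 4πr² dr = 1 over the whole domain.
In 3D with spherical symmetry the volume element is 4πr² dr.
Carrying out the integral gives A² · 8·π·b^3/3.
Hence A² = 1/[8·π·b^3/3].
With b = 2.36: A² = 0.009081 and A = 0.09530.

A ≈ 0.0953 fm^(-3/2)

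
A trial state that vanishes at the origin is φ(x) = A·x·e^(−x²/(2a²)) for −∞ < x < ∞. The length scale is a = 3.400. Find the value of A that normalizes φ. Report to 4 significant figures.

A ≈ 0.1694

We need A² ∫|f|² dx = 1, taking the integral from −∞ to ∞.
Using the Gaussian integral ∫_{−∞}^{∞} e^(−αx²) dx = √(π/α), ∫|φ|² dx = A²·(√(π)·a^3/2).
So A² = (√(π)·a^3/2)^(−1).
With a = 3.400: A² = 0.028709 and A = 0.16944.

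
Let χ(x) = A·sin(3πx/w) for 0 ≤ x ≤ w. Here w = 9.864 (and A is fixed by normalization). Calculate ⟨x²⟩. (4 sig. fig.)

⟨x²⟩ = ∫ x^2 |χ|² dx over the full domain.
With ∫₀^w sin²(nπx/w) dx = w/2, since the A² factors cancel between numerator and denominator, ⟨x²⟩ = -w^2/(18·π^2) + w^2/3.
With w = 9.864, ⟨x^2⟩ = 31.885.

⟨x^2⟩ ≈ 31.89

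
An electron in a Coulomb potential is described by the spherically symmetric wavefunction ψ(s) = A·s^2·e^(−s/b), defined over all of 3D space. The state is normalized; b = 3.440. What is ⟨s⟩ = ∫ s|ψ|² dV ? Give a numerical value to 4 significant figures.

The expectation value is the |ψ|²-weighted average of s: ∫ s|ψ|² 4πs² ds.
Since the A² factors cancel between numerator and denominator, ⟨s⟩ = 7·b/2.
With b = 3.440, ⟨s⟩ = 12.040.

⟨s⟩ ≈ 12.04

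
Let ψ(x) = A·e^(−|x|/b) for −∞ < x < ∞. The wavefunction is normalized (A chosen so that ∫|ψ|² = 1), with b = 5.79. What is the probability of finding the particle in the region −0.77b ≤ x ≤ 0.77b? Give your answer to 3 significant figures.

P ≈ 0.786

The probability is P = ∫ |ψ|² dx over [−0.77b, 0.77b].
With A² fixed by ∫|ψ|² = 1, i.e. A² = (b)^(−1), substitute and integrate.
Both integrals are even about x = 0, so only the x ≥ 0 halves are needed (the factors of 2 cancel). In terms of u = x/b (A² and the length scale cancel between numerator and denominator), P = [∫_{0}^{0.77} e^(-2·u) du] / [∫_{0}^{∞} e^(-2·u) du].
An antiderivative of e^(-2·u) is -e^(-2·u)/2; evaluating from 0 to 0.77 gives 1/2 - e^(-77/50)/2, while the full integral is 1/2.
The result is P = 0.7856.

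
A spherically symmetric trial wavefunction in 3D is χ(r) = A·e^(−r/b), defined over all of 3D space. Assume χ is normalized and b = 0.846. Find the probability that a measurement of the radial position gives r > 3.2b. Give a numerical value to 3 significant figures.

P ≈ 0.0463

With dV = 4πr²dr, the probability is ∫|χ|² dV over r > 3.2b.
The full normalization integral is A²·[π·b^3] = 1, fixing A².
Substituting u = r/b, A², 4π and the length scale all cancel in the ratio: P = ∫_{3.2}^{∞} u^2·e^(-2·u) du / ∫_{0}^{∞} u^2·e^(-2·u) du.
Using ∫ u^2·e^(-2·u) du = -(2·u^2 + 2·u + 1)·e^(-2·u)/4, the numerator is 697·e^(-32/5)/100 and the denominator is 1/4.
This evaluates to P = 0.04632.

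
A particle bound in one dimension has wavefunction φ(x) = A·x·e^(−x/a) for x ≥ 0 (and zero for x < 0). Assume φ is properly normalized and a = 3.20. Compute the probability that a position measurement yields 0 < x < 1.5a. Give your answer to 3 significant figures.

P = ∫_{0}^{1.5a} |φ(x)|² dx.
Since A² = 1/(a^3/4), this is the region integral divided by the full normalization integral.
Substituting u = x/a, A² and the length scale cancel in the ratio: P = ∫_{0}^{1.5} u^2·e^(-2·u) du / ∫_{0}^{∞} u^2·e^(-2·u) du.
Using ∫ u^2·e^(-2·u) du = -(2·u^2 + 2·u + 1)·e^(-2·u)/4, the numerator is 1/4 - 17·e^(-3)/8 and the denominator is 1/4.
Evaluating gives P = 0.5768.

P ≈ 0.577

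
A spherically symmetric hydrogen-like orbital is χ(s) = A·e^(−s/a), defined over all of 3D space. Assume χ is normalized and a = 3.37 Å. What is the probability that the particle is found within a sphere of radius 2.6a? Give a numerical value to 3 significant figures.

Integrate the radial probability density 4πs²|χ|² over s ≤ 2.6a.
Normalization gives A² = 1/(π·a^3).
Let u = s/a; then A², 4π and the length scale all cancel, so P = ∫_{0}^{2.6} u^2·e^(-2·u) du ÷ ∫_{0}^{∞} u^2·e^(-2·u) du.
With ∫ u^2·e^(-2·u) du = -(2·u^2 + 2·u + 1)·e^(-2·u)/4 + C, the region integral is 1/4 - 493·e^(-26/5)/100 and the full one is 1/4.
This evaluates to P = 0.8912.

P ≈ 0.891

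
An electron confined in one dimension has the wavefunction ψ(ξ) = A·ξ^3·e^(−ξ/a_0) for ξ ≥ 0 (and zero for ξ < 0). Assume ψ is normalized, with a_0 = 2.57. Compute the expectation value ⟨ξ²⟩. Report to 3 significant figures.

⟨ξ^2⟩ ≈ 92.5

The expectation value is the |ψ|²-weighted average of ξ^2: ∫ ξ^2|ψ|² dξ.
Recall ∫₀^∞ ξ^m e^(−ξ/β) dξ = m!·β^(m+1), the ratio of the moment integral to the normalization integral gives ⟨ξ²⟩ = 14·a_0^2.
Putting a_0 = 2.57 gives 92.47.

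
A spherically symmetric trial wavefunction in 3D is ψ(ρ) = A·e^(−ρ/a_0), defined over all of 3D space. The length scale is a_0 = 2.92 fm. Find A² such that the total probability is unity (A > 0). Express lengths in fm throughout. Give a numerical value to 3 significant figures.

Require ∫ |ψ|² 4πρ² dρ = 1 over the whole domain.
In 3D with spherical symmetry the volume element is 4πρ² dρ.
The integral (without the A² prefactor) comes out to π·a_0^3.
With a_0 = 2.92: A² = 0.01279 and A = 0.1131.

A^2 ≈ 0.0128 fm^(-3)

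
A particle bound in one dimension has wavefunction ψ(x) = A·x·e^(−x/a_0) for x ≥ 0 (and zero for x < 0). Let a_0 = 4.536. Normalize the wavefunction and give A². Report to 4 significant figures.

A^2 ≈ 0.04286

The normalization condition is ∫|ψ|² dx = 1 from 0 to ∞.
∫|ψ|² dx = A²·(a_0^3/4).
So A² = (a_0^3/4)^(−1).
Plugging in a_0 = 4.536 yields A = 0.20702.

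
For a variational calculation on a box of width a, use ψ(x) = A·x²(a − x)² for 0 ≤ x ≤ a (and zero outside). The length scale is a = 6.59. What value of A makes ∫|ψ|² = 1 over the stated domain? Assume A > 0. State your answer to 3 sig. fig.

The normalization condition is ∫|ψ|² dx = 1 from 0 to a.
Expanding the polynomial and integrating term by term, ∫|ψ|² dx = A²·(a^9/630).
Setting this equal to 1 gives A² = 1/(a^9/630).
Substituting a = 6.59 gives A² = 0.00002688, so A = 0.005184.

A ≈ 0.00518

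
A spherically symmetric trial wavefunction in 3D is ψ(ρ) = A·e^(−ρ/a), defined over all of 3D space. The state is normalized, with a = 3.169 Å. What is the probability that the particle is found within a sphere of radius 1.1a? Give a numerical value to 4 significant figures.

Integrate the radial probability density 4πρ²|ψ|² over ρ ≤ 1.1a.
Normalization gives A² = 1/(π·a^3).
Substituting u = ρ/a, A², 4π and the length scale all cancel in the ratio: P = ∫_{0}^{1.1} u^2·e^(-2·u) du / ∫_{0}^{∞} u^2·e^(-2·u) du.
Using ∫ u^2·e^(-2·u) du = -(2·u^2 + 2·u + 1)·e^(-2·u)/4, the numerator is 1/4 - 281·e^(-11/5)/200 and the denominator is 1/4.
Taking the ratio yields P = 0.37729.

P ≈ 0.3773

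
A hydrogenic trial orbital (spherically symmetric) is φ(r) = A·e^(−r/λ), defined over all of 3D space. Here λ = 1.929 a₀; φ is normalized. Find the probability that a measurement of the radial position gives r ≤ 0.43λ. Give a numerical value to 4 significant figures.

Integrate the radial probability density 4πr²|φ|² over r ≤ 0.43λ.
A² is fixed by ∫₀^∞ 4πr²|φ|² dr = 1, i.e. A² = (π·λ^3)^(−1).
Substituting u = r/λ, A², 4π and the length scale all cancel in the ratio: P = ∫_{0}^{0.43} u^2·e^(-2·u) du / ∫_{0}^{∞} u^2·e^(-2·u) du.
Using ∫ u^2·e^(-2·u) du = -(2·u^2 + 2·u + 1)·e^(-2·u)/4, the numerator is ≈ 0.0141083 and the denominator is 1/4.
The region integral divided by the full integral gives P = 0.056433.

P ≈ 0.05643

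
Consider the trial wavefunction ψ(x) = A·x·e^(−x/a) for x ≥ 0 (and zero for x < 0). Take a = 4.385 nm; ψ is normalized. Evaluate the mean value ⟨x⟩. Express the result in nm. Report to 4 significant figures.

By definition ⟨x⟩ = ∫ x |ψ(x)|² dx.
Recall ∫₀^∞ x^m e^(−x/β) dx = m!·β^(m+1), the ratio of the moment integral to the normalization integral gives ⟨x⟩ = 3·a/2.
Putting a = 4.385 gives 6.5775.

⟨x⟩ ≈ 6.578 nm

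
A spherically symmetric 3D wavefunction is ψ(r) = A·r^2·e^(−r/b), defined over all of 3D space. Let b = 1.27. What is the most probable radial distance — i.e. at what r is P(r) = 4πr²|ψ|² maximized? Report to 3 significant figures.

The maximum of P(r) = 4πr²|ψ|² occurs where its derivative vanishes.
Solving yields r = 3·b.
With b = 1.27, the most probable radial distance is 3.810.

r ≈ 3.81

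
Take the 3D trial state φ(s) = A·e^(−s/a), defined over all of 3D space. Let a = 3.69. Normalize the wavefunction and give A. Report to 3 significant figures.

We need A² ∫|f|² 4πs² ds = 1, taking the integral from 0 to ∞.
In 3D with spherical symmetry the volume element is 4πs² ds.
With ∫₀^∞ s^2 e^(−αs) ds = 2!/α^3, with φ = A·e^(−s/a), the integral evaluates to A²·[π·a^3].
Hence A² = 1/[π·a^3].
Plugging in a = 3.69 yields A = 0.07959.

A ≈ 0.0796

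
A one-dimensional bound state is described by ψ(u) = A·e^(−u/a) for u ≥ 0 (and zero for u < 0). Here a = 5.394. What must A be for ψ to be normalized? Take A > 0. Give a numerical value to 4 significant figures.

The normalization condition is ∫|ψ|² du = 1 from 0 to ∞.
With ψ = A·e^(−u/a), the integral evaluates to A²·[a/2].
So A² = (a/2)^(−1).
Substituting a = 5.394 gives A² = 0.37078, so A = 0.60892.

A ≈ 0.6089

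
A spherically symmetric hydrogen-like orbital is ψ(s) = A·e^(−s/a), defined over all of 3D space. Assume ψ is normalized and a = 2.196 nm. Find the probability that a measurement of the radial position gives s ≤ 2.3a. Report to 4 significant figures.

P ≈ 0.8374

With dV = 4πs²ds, the probability is ∫|ψ|² dV over s ≤ 2.3a.
A² is fixed by ∫₀^∞ 4πs²|ψ|² ds = 1, i.e. A² = (π·a^3)^(−1).
Substituting u = s/a, A², 4π and the length scale all cancel in the ratio: P = ∫_{0}^{2.3} u^2·e^(-2·u) du / ∫_{0}^{∞} u^2·e^(-2·u) du.
With ∫ u^2·e^(-2·u) du = -(2·u^2 + 2·u + 1)·e^(-2·u)/4 + C, the region integral is 1/4 - 809·e^(-23/5)/200 and the full one is 1/4.
Taking the ratio yields P = 0.83736.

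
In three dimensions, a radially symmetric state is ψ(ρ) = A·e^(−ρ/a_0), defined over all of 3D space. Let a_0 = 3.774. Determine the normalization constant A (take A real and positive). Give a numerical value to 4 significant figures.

The normalization condition is ∫|ψ|² 4πρ² dρ = 1 from 0 to ∞.
The angular integral contributes 4π, leaving ∫₀^∞ ρ²|ψ|² dρ.
The integral (without the A² prefactor) comes out to π·a_0^3.
Hence A² = 1/[π·a_0^3].
Plugging in a_0 = 3.774 yields A = 0.076952.

A ≈ 0.07695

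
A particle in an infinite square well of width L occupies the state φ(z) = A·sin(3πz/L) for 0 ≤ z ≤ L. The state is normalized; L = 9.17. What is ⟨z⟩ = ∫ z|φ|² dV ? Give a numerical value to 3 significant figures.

⟨z⟩ ≈ 4.59

⟨z⟩ = ∫ z |φ|² dz over the full domain.
Using sin²θ = (1 − cos 2θ)/2, the ratio of the moment integral to the normalization integral gives ⟨z⟩ = L/2.
With L = 9.17, ⟨z⟩ = 4.585.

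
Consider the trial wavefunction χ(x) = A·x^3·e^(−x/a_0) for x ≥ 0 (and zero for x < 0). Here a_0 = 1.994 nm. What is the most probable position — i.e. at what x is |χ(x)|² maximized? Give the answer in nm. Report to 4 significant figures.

Set d/dx [|χ(x)|²] = 0 and solve for x > 0.
This gives x = 3·a_0.
With a_0 = 1.994, the most probable position is 5.9820 nm.

x ≈ 5.982 nm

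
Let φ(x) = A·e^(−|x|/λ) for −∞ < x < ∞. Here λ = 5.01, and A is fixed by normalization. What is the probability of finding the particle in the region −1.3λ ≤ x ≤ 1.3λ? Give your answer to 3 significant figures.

P ≈ 0.926

The probability is P = ∫ |φ|² dx over [−1.3λ, 1.3λ].
Since A² = 1/(λ), this is the region integral divided by the full normalization integral.
By symmetry take twice the x ≥ 0 contribution in numerator and denominator; the 2's cancel. In terms of u = x/λ (A² and the length scale cancel between numerator and denominator), P = [∫_{0}^{1.3} e^(-2·u) du] / [∫_{0}^{∞} e^(-2·u) du].
An antiderivative of e^(-2·u) is -e^(-2·u)/2; evaluating from 0 to 1.3 gives 1/2 - e^(-13/5)/2, while the full integral is 1/2.
Evaluating gives P = 0.9257.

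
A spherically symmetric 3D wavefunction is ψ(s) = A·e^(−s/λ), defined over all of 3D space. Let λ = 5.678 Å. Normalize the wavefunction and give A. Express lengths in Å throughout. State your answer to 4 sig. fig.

The normalization condition is ∫|ψ|² 4πs² ds = 1 from 0 to ∞.
In 3D with spherical symmetry the volume element is 4πs² ds.
With ∫₀^∞ s^2 e^(−αs) ds = 2!/α^3, with ψ = A·e^(−s/λ), the integral evaluates to A²·[π·λ^3].
With λ = 5.678: A² = 0.0017389 and A = 0.041700.

A ≈ 0.04170 Å^(-3/2)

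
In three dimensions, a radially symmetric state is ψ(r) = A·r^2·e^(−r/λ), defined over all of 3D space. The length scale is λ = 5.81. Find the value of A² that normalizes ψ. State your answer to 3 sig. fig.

A^2 ≈ 6.33E-8

Normalization requires ∫|ψ|² 4πr² dr = 1, integrated from 0 to ∞.
In 3D with spherical symmetry the volume element is 4πr² dr.
Carrying out the integral gives A² · 45·π·λ^7/2.
Hence A² = 1/[45·π·λ^7/2].
With λ = 5.81: A² = 6.330E-8 and A = 0.0002516.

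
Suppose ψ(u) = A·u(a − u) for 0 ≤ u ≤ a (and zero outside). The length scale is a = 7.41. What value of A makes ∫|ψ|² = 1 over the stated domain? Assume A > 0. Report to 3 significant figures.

The normalization condition is ∫|ψ|² du = 1 from 0 to a.
∫|ψ|² du = A²·(a^5/30).
Plugging in a = 7.41 yields A = 0.03665.

A ≈ 0.0366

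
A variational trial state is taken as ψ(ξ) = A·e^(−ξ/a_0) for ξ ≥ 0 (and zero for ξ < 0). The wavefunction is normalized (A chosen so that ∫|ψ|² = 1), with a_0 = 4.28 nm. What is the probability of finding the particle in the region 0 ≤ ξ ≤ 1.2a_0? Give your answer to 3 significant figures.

P ≈ 0.909

P = ∫_{0}^{1.2a_0} |ψ(ξ)|² dξ.
Since A² = 1/(a_0/2), this is the region integral divided by the full normalization integral.
Substituting u = ξ/a_0, A² and the length scale cancel in the ratio: P = ∫_{0}^{1.2} e^(-2·u) du / ∫_{0}^{∞} e^(-2·u) du.
Using ∫ e^(-2·u) du = -e^(-2·u)/2, the numerator is 1/2 - e^(-12/5)/2 and the denominator is 1/2.
The result is P = 0.9093.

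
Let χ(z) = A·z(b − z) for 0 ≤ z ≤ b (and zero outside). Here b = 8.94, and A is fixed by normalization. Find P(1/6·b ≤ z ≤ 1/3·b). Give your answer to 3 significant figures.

The probability is P = ∫ |χ|² dz over [1/6·b, 1/3·b].
Since A² = 1/(b^5/30), this is the region integral divided by the full normalization integral.
Substituting u = z/b, A² and the length scale cancel in the ratio: P = ∫_{1/6}^{1/3} u^2·(1 - u)^2 du / ∫_{0}^{1} u^2·(1 - u)^2 du.
Using ∫ u^2·(1 - u)^2 du = u^3·(6·u^2 - 15·u + 10)/30, the numerator is ≈ 0.0058128 and the denominator is 1/30.
The result is P = 113/648.

P ≈ 0.174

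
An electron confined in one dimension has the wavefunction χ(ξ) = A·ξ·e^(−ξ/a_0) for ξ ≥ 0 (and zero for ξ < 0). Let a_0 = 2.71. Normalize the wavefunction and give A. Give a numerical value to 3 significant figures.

The normalization condition is ∫|χ|² dξ = 1 from 0 to ∞.
The integral (without the A² prefactor) comes out to a_0^3/4.
Setting this equal to 1 gives A² = 1/(a_0^3/4).
With a_0 = 2.71: A² = 0.2010 and A = 0.4483.

A ≈ 0.448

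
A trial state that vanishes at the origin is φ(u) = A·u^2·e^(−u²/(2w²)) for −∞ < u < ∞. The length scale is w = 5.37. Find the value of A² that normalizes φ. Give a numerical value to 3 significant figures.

We need A² ∫|f|² du = 1, taking the integral from −∞ to ∞.
Differentiating ∫e^(−αu²) du = √(π/α) under α to get the higher moments, ∫|φ|² du = A²·(3·√(π)·w^5/4).
Hence A² = 1/[3·√(π)·w^5/4].
Plugging in w = 5.37 yields A = 0.01298.

A^2 ≈ 0.000168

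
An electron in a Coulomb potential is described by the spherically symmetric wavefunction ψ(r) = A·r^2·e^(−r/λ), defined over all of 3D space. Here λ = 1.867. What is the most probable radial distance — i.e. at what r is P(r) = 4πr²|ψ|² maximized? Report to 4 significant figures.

Set d/dr [P(r) = 4πr²|ψ|²] = 0 and solve for r > 0.
This gives r = 3·λ.
With λ = 1.867, the most probable radial distance is 5.6010.

r ≈ 5.601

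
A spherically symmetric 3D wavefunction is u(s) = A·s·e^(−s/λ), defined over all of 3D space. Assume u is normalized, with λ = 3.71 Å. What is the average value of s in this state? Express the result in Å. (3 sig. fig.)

By definition ⟨s⟩ = ∫ s |u(s)|² 4πs² ds.
Since the A² factors cancel between numerator and denominator, ⟨s⟩ = 5·λ/2.
Putting λ = 3.71 gives 9.275.

⟨s⟩ ≈ 9.28 Å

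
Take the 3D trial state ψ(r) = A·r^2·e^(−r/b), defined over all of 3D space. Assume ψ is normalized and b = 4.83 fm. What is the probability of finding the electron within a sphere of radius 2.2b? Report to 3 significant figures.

P ≈ 0.156

P = ∫ |ψ|² 4πr² dr over r ≤ 2.2b.
A² is fixed by ∫₀^∞ 4πr²|ψ|² dr = 1, i.e. A² = (45·π·b^7/2)^(−1).
Let u = r/b; then A², 4π and the length scale all cancel, so P = ∫_{0}^{2.2} u^6·e^(-2·u) du ÷ ∫_{0}^{∞} u^6·e^(-2·u) du.
Using ∫ u^6·e^(-2·u) du = -(4·u^6 + 12·u^5 + 30·u^4 + 60·u^3 + 90·u^2 + 90·u + 45)·e^(-2·u)/8, the numerator is ≈ 0.87950 and the denominator is 45/8.
Taking the ratio yields P = 0.1564.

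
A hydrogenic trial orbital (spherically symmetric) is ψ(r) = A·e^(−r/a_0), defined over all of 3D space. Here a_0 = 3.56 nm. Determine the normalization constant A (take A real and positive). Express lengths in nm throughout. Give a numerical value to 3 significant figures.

A ≈ 0.0840 nm^(-3/2)

The normalization condition is ∫|ψ|² 4πr² dr = 1 from 0 to ∞.
(Spherical symmetry: dV = 4πr² dr.)
The integral (without the A² prefactor) comes out to π·a_0^3.
Setting this equal to 1 gives A² = 1/(π·a_0^3).
Plugging in a_0 = 3.56 yields A = 0.08399.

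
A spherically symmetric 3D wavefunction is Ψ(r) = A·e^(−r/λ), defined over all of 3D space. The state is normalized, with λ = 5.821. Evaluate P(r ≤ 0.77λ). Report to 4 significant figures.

With dV = 4πr²dr, the probability is ∫|Ψ|² dV over r ≤ 0.77λ.
A² is fixed by ∫₀^∞ 4πr²|Ψ|² dr = 1, i.e. A² = (π·λ^3)^(−1).
In terms of u = r/λ (A², 4π and the length scale all cancel between numerator and denominator), P = [∫_{0}^{0.77} u^2·e^(-2·u) du] / [∫_{0}^{∞} u^2·e^(-2·u) du].
Using ∫ u^2·e^(-2·u) du = -(2·u^2 + 2·u + 1)·e^(-2·u)/4, the numerator is ≈ 0.0503147 and the denominator is 1/4.
This evaluates to P = 0.20126.

P ≈ 0.2013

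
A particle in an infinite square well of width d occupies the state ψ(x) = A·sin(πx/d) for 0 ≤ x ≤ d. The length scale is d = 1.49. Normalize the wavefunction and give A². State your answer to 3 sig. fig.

We need A² ∫|f|² dx = 1, taking the integral from 0 to d.
With ∫₀^d sin²(nπx/d) dx = d/2, the integral (without the A² prefactor) comes out to d/2.
Setting this equal to 1 gives A² = 1/(d/2).
Plugging in d = 1.49 yields A = 1.159.

A^2 ≈ 1.34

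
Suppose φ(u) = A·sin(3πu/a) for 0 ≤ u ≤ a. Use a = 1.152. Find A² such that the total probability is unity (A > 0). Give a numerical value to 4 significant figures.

A^2 ≈ 1.736

Normalization requires ∫|φ|² du = 1, integrated from 0 to a.
With ∫₀^a sin²(nπu/a) du = a/2, the integral (without the A² prefactor) comes out to a/2.
Setting this equal to 1 gives A² = 1/(a/2).
Substituting a = 1.152 gives A² = 1.7361, so A = 1.3176.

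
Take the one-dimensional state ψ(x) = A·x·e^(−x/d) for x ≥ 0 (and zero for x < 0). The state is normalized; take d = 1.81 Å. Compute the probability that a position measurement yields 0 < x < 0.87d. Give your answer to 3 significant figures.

P ≈ 0.253

|ψ|² is the probability density, so P = ∫_{0}^{0.87d} |ψ|² dx.
The normalization integral ∫|ψ|²dx over the whole domain equals d^3/4·A², and A² cancels in the ratio.
In terms of u = x/d (A² and the length scale cancel between numerator and denominator), P = [∫_{0}^{0.87} u^2·e^(-2·u) du] / [∫_{0}^{∞} u^2·e^(-2·u) du].
An antiderivative of u^2·e^(-2·u) is -(2·u^2 + 2·u + 1)·e^(-2·u)/4; evaluating from 0 to 0.87 gives ≈ 0.063343, while the full integral is 1/4.
This works out to P = 0.2534.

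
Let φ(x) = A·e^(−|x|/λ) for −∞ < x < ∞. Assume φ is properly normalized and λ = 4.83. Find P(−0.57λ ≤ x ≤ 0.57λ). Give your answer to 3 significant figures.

|φ|² is the probability density, so P = ∫_{−0.57λ}^{0.57λ} |φ|² dx.
With A² fixed by ∫|φ|² = 1, i.e. A² = (λ)^(−1), substitute and integrate.
By symmetry take twice the x ≥ 0 contribution in numerator and denominator; the 2's cancel. In terms of u = x/λ (A² and the length scale cancel between numerator and denominator), P = [∫_{0}^{0.57} e^(-2·u) du] / [∫_{0}^{∞} e^(-2·u) du].
Using ∫ e^(-2·u) du = -e^(-2·u)/2, the numerator is 1/2 - e^(-57/50)/2 and the denominator is 1/2.
Taking the ratio, P = 0.6802.

P ≈ 0.680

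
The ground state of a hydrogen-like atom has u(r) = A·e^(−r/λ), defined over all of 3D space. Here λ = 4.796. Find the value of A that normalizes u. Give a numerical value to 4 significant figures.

A ≈ 0.05372

Normalization requires ∫|u|² 4πr² dr = 1, integrated from 0 to ∞.
The angular integral contributes 4π, leaving ∫₀^∞ r²|u|² dr.
∫|u|² 4πr² dr = A²·(π·λ^3).
With λ = 4.796: A² = 0.0028854 and A = 0.053716.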